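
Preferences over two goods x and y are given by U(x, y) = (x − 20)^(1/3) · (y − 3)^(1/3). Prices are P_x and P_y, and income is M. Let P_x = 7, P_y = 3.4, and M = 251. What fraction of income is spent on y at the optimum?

Let x' = x−20, y' = y−3. MRS = y'/x' = P_x/P_y.
Substituting into the budget: x* = 20 + 0.5·(M − 20·P_x − 3·P_y)/P_x, and y* = 3 + 0.5·(…)/P_y.
Discretionary income = 251 − 20·7 − 3·3.4 = 100.8; x* = 20 + 0.5·100.8/7 = 27.2; y* = 3 + 0.5·100.8/3.4 = 17.8235.
Expenditure on y: 3.4·17.8235 = 60.6; share = 0.2414.

share on y = 0.2414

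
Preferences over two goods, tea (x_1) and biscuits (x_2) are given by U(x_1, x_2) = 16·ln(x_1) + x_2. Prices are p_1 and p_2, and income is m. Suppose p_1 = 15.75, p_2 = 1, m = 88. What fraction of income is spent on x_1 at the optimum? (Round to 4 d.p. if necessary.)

share on x_1 = 0.1818

MU_x_1 = 16/x_1, MU_x_2 = 1. Tangency: 16/x_1 = p_1/p_2.
So x_1*(p_1,p_2) = 16·p_2/p_1, independent of income; and x_2* = (m − 16·p_2)/p_2.
At the given prices: x_1* = 16·1/15.75 = 1.0159, and x_2* = 72.
Expenditure on x_1: 15.75·1.0159 = 16; share = 0.1818.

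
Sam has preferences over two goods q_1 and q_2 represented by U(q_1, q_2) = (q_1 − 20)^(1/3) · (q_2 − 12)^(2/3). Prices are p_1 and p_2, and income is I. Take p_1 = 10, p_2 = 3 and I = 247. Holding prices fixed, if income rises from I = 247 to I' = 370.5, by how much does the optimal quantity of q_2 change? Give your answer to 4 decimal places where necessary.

Δq_2* = 27.4444

MRS = (1/2)·(q_2−12)/(q_1−20). Tangency with p_1/p_2 gives q_2−12 = 2·(p_1/p_2)·(q_1−20).
After buying the subsistence bundle (20, 12), a share 1/3 of the remaining income goes to q_1: q_1* = 20 + 1/3·(I − 20p_1 − 12p_2)/p_1.
Discretionary income = 247 − 20·10 − 12·3 = 11; q_2* = 12 + 2/3·11/3 = 14.4444.
At I' = 370.5: q_2* = 41.8889. Change: 41.8889 − 14.4444 = 27.4444.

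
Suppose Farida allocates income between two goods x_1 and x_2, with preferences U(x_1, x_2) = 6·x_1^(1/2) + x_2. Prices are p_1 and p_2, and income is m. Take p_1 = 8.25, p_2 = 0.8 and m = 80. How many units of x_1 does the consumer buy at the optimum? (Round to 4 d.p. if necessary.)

Plugging in: x_1* = (3·0.8/8.25)² = 0.0846.

x_1* = 0.0846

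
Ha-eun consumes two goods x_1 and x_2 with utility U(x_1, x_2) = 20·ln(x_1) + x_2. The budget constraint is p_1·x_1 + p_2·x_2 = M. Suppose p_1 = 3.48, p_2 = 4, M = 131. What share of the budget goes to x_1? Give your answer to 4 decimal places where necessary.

Set MRS = p_1/p_2: (20/x_1)/1 = p_1/p_2.
So x_1*(p_1,p_2) = 20·p_2/p_1, independent of income; and x_2* = (M − 20·p_2)/p_2.
At the given prices: x_1* = 20·4/3.48 = 22.9885, and x_2* = 12.75.
Expenditure on x_1: 3.48·22.9885 = 80; share = 0.6107.

share on x_1 = 0.6107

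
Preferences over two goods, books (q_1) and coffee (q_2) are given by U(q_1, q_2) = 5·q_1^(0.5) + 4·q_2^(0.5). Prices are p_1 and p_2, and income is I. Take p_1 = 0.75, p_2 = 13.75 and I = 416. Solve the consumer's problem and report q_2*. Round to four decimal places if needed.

From the CES first-order condition, (5/4)·(q_2/q_1)^(0.5) = p_1/p_2.
Hence q_2/q_1 = ((4/5)·p_1/p_2)^(1/(0.5)), i.e. raised to the 2 power.
Substitute q_2 = (q_2/q_1)·q_1 into the budget: q_1* = I/(p_1 + p_2·(q_2/q_1)).
Numerically q_2/q_1 = 0.001904, so q_1* = 416/(0.75 + 13.75·0.001904) = 535.9569 and q_2* = 0.001904·535.9569 = 1.0205.

q_2* = 1.0205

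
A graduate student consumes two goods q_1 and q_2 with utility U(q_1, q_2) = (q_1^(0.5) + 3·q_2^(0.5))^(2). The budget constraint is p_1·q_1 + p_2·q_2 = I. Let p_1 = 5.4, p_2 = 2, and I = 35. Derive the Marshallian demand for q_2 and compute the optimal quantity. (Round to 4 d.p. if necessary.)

With the ratio pinned down, the budget gives q_1* = I/(p_1 + p_2·(q_2/q_1)) and q_2* = (q_2/q_1)·q_1*.
Numerically q_2/q_1 = 65.61, so q_1* = 35/(5.4 + 2·65.61) = 0.2562 and q_2* = 65.61·0.2562 = 16.8083.

q_2* = 16.8083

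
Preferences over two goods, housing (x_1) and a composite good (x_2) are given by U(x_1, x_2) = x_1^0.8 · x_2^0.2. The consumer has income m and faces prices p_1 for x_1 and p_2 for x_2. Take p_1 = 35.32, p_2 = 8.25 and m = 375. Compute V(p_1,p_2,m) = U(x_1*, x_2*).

V = 8.61

At p_1=35.32, p_2=8.25, m=375: x_1* = 0.8·375/35.32 = 8.4938, x_2* = 9.0909.
Utility at the optimum: U(8.4938, 9.0909) = 8.61.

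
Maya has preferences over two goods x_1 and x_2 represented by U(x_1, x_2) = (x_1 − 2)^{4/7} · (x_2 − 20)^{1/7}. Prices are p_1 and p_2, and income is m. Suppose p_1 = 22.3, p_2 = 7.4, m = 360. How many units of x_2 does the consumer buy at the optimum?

x_2* = 24.5243

This is Cobb-Douglas in (x_1−2, x_2−20): tangency gives 4/7·p_2·(x_2−20) = 1/7·p_1·(x_1−2).
After buying the subsistence bundle (2, 20), a share 0.8 of the remaining income goes to x_1: x_1* = 2 + 0.8·(m − 2p_1 − 20p_2)/p_1.
Discretionary income = 360 − 2·22.3 − 20·7.4 = 167.4; x_2* = 20 + 0.2·167.4/7.4 = 24.5243.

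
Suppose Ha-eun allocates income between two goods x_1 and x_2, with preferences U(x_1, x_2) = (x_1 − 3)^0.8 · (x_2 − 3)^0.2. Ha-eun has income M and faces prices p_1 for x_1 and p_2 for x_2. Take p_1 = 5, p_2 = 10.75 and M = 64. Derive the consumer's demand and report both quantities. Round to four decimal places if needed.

MRS = 4·(x_2−3)/(x_1−3). Tangency with p_1/p_2 gives x_2−3 = (1/4)·(p_1/p_2)·(x_1−3).
After buying the subsistence bundle (3, 3), a share 0.8 of the remaining income goes to x_1: x_1* = 3 + 0.8·(M − 3p_1 − 3p_2)/p_1.
Discretionary income = 64 − 3·5 − 3·10.75 = 16.75; x_1* = 3 + 0.8·16.75/5 = 5.68; x_2* = 3 + 0.2·16.75/10.75 = 3.3116.

x_1* = 5.68, x_2* = 3.3116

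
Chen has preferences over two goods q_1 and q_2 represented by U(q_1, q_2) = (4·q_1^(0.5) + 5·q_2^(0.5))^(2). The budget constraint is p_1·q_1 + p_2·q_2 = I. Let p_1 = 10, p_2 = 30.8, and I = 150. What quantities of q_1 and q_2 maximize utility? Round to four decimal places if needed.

MRS = MU_q_1/MU_q_2 = (4/5)·(q_2/q_1)^(0.5). Set equal to p_1/p_2.
Solve for the ratio: q_2/q_1 = [(5/4)·p_1/p_2]^(2).
With the ratio pinned down, the budget gives q_1* = I/(p_1 + p_2·(q_2/q_1)) and q_2* = (q_2/q_1)·q_1*.
Numerically q_2/q_1 = 0.164709, so q_1* = 150/(10 + 30.8·0.164709) = 9.9515 and q_2* = 0.164709·9.9515 = 1.6391.

q_1* = 9.9515, q_2* = 1.6391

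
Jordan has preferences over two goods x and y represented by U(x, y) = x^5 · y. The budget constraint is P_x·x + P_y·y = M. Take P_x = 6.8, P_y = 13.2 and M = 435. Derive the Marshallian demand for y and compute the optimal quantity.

y* = 5.4924

MU_x/MU_y = (5·y)/(x); tangency sets this equal to P_x/P_y.
So 5·P_y·y = P_x·x; combined with the budget, a share 5/6 of income goes to x.
Demand: x*(P_x,P_y,M) = 5/6·M/P_x and y* = 1/6·M/P_y.
At P_x=6.8, P_y=13.2, M=435: y* = 1/6·435/13.2 = 5.4924.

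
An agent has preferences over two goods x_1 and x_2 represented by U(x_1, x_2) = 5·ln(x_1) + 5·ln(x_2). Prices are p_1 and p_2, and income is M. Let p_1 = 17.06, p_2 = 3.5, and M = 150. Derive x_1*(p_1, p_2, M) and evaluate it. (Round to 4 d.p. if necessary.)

Tangency: MRS = x_2/x_1 = p_1/p_2.
So 5·p_2·x_2 = 5·p_1·x_1; combined with the budget, a share 0.5 of income goes to x_1.
Demand: x_1*(p_1,p_2,M) = 0.5·M/p_1 and x_2* = 0.5·M/p_2.
At p_1=17.06, p_2=3.5, M=150: x_1* = 0.5·150/17.06 = 4.3962.

x_1* = 4.3962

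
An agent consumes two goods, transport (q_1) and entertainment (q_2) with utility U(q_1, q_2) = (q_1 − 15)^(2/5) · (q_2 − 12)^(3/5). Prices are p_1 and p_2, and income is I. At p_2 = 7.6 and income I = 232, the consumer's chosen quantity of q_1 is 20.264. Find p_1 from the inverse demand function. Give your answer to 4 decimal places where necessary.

p_1 = 5

Let q_1' = q_1−15, q_2' = q_2−12. MRS = (2/3)·q_2'/q_1' = p_1/p_2.
After buying the subsistence bundle (15, 12), a share 0.4 of the remaining income goes to q_1: q_1* = 15 + 0.4·(I − 15p_1 − 12p_2)/p_1.
Set q_1* = 20.264 in the demand function and solve for p_1: p_1 = 5.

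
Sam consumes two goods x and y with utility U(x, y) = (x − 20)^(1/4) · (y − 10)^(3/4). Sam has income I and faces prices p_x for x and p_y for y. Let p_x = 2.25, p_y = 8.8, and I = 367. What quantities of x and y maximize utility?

x* = 46, y* = 29.9432

Let x' = x−20, y' = y−10. MRS = (1/3)·y'/x' = p_x/p_y.
Substituting into the budget: x* = 20 + 0.25·(I − 20·p_x − 10·p_y)/p_x, and y* = 10 + 0.75·(…)/p_y.
Discretionary income = 367 − 20·2.25 − 10·8.8 = 234; x* = 20 + 0.25·234/2.25 = 46; y* = 10 + 0.75·234/8.8 = 29.9432.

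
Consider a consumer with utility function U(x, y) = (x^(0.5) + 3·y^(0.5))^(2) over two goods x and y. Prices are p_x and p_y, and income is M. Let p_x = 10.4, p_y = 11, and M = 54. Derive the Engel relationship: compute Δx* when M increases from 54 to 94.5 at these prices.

Δx* = 0.4095

Substitute y = (y/x)·x into the budget: x* = M/(p_x + p_y·(y/x)).
Numerically y/x = 8.044959, so x* = 54/(10.4 + 11·8.044959) = 0.546.
At M' = 94.5: x* = 0.9556. Change: 0.9556 − 0.546 = 0.4095.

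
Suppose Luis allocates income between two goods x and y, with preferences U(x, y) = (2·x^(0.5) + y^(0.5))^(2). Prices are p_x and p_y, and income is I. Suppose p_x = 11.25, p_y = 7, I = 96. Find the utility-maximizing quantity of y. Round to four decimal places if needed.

y* = 3.9308

MU_x ∝ 2·x^(-0.5), MU_y ∝ y^(-0.5), so MRS = 2·(y/x)^(0.5) = p_x/p_y.
Hence y/x = ((1/2)·p_x/p_y)^(1/(0.5)), i.e. raised to the 2 power.
With the ratio pinned down, the budget gives x* = I/(p_x + p_y·(y/x)) and y* = (y/x)·x*.
Numerically y/x = 0.645727, so x* = 96/(11.25 + 7·0.645727) = 6.0875 and y* = 0.645727·6.0875 = 3.9308.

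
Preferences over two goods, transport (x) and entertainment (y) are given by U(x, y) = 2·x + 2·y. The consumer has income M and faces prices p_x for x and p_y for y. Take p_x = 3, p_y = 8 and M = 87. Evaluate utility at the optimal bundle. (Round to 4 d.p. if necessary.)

Perfect substitutes: compare marginal utility per dollar. 2/p_x vs 2/p_y → 0.6667 vs 0.25.
x gives more utility per dollar, so spend all income on x: x* = M/p_x, y* = 0.
Numerically: x* = 29, y* = 0.
Utility at the optimum: U(29, 0) = 58.

V = 58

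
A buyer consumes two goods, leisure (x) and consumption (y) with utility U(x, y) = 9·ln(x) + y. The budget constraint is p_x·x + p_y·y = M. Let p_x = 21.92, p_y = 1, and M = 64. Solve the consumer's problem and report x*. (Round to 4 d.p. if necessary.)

At the given prices: x* = 9·1/21.92 = 0.4106.

x* = 0.4106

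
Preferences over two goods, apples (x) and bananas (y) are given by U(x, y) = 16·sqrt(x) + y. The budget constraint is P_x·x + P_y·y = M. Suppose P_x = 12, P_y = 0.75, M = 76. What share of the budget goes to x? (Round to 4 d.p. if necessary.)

share on x = 0.0395

Plugging in: x* = (8·0.75/12)² = 0.25, y* = 97.3333.
Expenditure on x: 12·0.25 = 3; share = 0.0395.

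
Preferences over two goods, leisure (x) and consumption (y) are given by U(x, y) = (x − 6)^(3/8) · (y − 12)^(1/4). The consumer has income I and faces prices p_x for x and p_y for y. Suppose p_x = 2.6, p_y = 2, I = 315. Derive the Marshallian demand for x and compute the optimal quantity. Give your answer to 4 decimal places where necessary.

Substituting into the budget: x* = 6 + 0.6·(I − 6·p_x − 12·p_y)/p_x, and y* = 12 + 0.4·(…)/p_y.
Discretionary income = 315 − 6·2.6 − 12·2 = 275.4; x* = 6 + 0.6·275.4/2.6 = 69.5538.

x* = 69.5538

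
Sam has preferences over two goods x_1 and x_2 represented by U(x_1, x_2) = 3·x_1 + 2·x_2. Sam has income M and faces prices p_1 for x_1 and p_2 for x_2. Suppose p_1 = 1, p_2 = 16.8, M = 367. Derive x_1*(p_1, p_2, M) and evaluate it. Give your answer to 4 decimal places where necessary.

Perfect substitutes: compare marginal utility per dollar. 3/p_1 vs 2/p_2 → 3 vs 0.119.
x_1 gives more utility per dollar, so spend all income on x_1: x_1* = M/p_1, x_2* = 0.
Numerically: x_1* = 367, x_2* = 0.

x_1* = 367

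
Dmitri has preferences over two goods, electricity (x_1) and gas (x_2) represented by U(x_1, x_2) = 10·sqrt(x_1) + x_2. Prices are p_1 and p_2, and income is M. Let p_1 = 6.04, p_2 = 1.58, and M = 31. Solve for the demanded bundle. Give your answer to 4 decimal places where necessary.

Plugging in: x_1* = (5·1.58/6.04)² = 1.7107, x_2* = 13.0805.

x_1* = 1.7107, x_2* = 13.0805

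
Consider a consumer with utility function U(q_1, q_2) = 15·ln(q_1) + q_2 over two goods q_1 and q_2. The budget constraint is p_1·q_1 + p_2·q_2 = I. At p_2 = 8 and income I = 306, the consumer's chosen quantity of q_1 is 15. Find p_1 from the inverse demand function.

p_1 = 8

MU_q_1 = 15/q_1, MU_q_2 = 1. Tangency: 15/q_1 = p_1/p_2.
So q_1*(p_1,p_2) = 15·p_2/p_1, independent of income; and q_2* = (I − 15·p_2)/p_2.
Set q_1* = 15 in the demand function and solve for p_1: p_1 = 8.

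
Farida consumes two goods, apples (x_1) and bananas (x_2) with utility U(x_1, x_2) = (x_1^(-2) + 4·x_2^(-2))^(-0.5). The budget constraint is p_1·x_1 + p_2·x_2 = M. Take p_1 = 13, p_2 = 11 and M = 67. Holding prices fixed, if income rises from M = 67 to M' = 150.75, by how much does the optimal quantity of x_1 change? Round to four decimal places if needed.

MU_x_1 ∝ x_1^(-3), MU_x_2 ∝ 4·x_2^(-3), so MRS = (1/4)·(x_2/x_1)^(3) = p_1/p_2.
Solve for the ratio: x_2/x_1 = [4·p_1/p_2]^(1/3).
With the ratio pinned down, the budget gives x_1* = M/(p_1 + p_2·(x_2/x_1)) and x_2* = (x_2/x_1)·x_1*.
Numerically x_2/x_1 = 1.678302, so x_1* = 67/(13 + 11·1.678302) = 2.1296.
At M' = 150.75: x_1* = 4.7916. Change: 4.7916 − 2.1296 = 2.662.

Δx_1* = 2.662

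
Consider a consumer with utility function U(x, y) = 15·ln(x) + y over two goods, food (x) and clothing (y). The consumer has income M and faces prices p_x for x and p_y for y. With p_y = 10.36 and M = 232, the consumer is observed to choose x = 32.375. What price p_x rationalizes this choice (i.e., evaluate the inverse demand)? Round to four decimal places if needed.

MU_x = 15/x, MU_y = 1. Tangency: 15/x = p_x/p_y.
So x*(p_x,p_y) = 15·p_y/p_x, independent of income; and y* = (M − 15·p_y)/p_y.
Set x* = 32.375 in the demand function and solve for p_x: p_x = 4.8.

p_x = 4.8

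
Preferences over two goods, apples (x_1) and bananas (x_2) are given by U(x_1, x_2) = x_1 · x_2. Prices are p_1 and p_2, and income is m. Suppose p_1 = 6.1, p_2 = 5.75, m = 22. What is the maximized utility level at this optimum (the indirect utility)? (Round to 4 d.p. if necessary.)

MU_x_1/MU_x_2 = (x_2)/(x_1); tangency sets this equal to p_1/p_2.
Rearranging, p_2·x_2 = p_1·x_1. Substituting into the budget gives p_1·x_1·(1 + 1) = m.
Demand: x_1*(p_1,p_2,m) = 0.5·m/p_1 and x_2* = 0.5·m/p_2.
At p_1=6.1, p_2=5.75, m=22: x_1* = 0.5·22/6.1 = 1.8033, x_2* = 1.913.
Utility at the optimum: U(1.8033, 1.913) = 3.4498.

V = 3.4498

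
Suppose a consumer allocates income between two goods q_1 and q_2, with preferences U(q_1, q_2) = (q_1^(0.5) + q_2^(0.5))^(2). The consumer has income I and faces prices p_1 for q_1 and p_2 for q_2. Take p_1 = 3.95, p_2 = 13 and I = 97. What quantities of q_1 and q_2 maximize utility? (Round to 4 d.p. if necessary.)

q_1* = 18.8342, q_2* = 1.7388

MU_q_1 ∝ q_1^(-0.5), MU_q_2 ∝ q_2^(-0.5), so MRS = (q_2/q_1)^(0.5) = p_1/p_2.
Hence q_2/q_1 = (p_1/p_2)^(1/(0.5)), i.e. raised to the 2 power.
With the ratio pinned down, the budget gives q_1* = I/(p_1 + p_2·(q_2/q_1)) and q_2* = (q_2/q_1)·q_1*.
Numerically q_2/q_1 = 0.092322, so q_1* = 97/(3.95 + 13·0.092322) = 18.8342 and q_2* = 0.092322·18.8342 = 1.7388.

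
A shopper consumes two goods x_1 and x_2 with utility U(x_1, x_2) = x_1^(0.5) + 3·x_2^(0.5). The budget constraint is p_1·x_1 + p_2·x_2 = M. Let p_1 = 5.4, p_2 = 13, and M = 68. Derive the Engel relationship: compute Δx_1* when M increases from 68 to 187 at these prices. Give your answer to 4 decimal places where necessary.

Δx_1* = 4.6507

Numerically x_2/x_1 = 1.552899, so x_1* = 68/(5.4 + 13·1.552899) = 2.6575.
At M' = 187: x_1* = 7.3082. Change: 7.3082 − 2.6575 = 4.6507.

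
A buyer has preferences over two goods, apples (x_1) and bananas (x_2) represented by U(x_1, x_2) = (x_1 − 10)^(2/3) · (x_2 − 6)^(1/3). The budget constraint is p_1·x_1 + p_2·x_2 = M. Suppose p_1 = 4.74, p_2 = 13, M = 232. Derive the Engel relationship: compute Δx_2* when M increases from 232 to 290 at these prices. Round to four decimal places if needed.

MRS = 2·(x_2−6)/(x_1−10). Tangency with p_1/p_2 gives x_2−6 = (1/2)·(p_1/p_2)·(x_1−10).
Substituting into the budget: x_1* = 10 + 2/3·(M − 10·p_1 − 6·p_2)/p_1, and x_2* = 6 + 1/3·(…)/p_2.
Discretionary income = 232 − 10·4.74 − 6·13 = 106.6; x_2* = 6 + 1/3·106.6/13 = 8.7333.
At M' = 290: x_2* = 10.2205. Change: 10.2205 − 8.7333 = 1.4872.

Δx_2* = 1.4872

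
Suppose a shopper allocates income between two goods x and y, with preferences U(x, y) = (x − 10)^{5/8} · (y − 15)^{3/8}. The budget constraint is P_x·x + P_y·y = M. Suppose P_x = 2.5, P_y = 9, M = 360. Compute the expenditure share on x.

Substituting into the budget: x* = 10 + 0.625·(M − 10·P_x − 15·P_y)/P_x, and y* = 15 + 0.375·(…)/P_y.
Discretionary income = 360 − 10·2.5 − 15·9 = 200; x* = 10 + 0.625·200/2.5 = 60; y* = 15 + 0.375·200/9 = 23.3333.
Expenditure on x: 2.5·60 = 150; share = 0.4167.

share on x = 0.4167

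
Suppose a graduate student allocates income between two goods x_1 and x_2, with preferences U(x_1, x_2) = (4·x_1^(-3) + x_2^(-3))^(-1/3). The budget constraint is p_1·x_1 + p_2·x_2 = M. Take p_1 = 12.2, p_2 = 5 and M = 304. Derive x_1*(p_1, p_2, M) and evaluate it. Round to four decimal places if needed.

From the CES first-order condition, 4·(x_2/x_1)^(4) = p_1/p_2.
Hence x_2/x_1 = ((1/4)·p_1/p_2)^(1/(4)), i.e. raised to the 0.25 power.
With the ratio pinned down, the budget gives x_1* = M/(p_1 + p_2·(x_2/x_1)) and x_2* = (x_2/x_1)·x_1*.
Numerically x_2/x_1 = 0.883756, so x_1* = 304/(12.2 + 5·0.883756) = 18.2926.

x_1* = 18.2926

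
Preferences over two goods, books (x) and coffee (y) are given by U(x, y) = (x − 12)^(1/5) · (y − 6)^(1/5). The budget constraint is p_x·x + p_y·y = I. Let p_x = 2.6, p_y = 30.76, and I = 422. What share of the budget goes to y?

share on y = 0.6817

After buying the subsistence bundle (12, 6), a share 0.5 of the remaining income goes to x: x* = 12 + 0.5·(I − 12p_x − 6p_y)/p_x.
Discretionary income = 422 − 12·2.6 − 6·30.76 = 206.24; x* = 12 + 0.5·206.24/2.6 = 51.6615; y* = 6 + 0.5·206.24/30.76 = 9.3524.
Expenditure on y: 30.76·9.3524 = 287.68; share = 0.6817.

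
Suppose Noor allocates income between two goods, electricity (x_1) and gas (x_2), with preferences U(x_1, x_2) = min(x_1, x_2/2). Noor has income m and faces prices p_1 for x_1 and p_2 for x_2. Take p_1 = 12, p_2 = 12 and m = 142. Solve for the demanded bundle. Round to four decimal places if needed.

With perfect complements, no substitution: consume in ratio x_1:x_2 = 1:2.
Budget: p_1·x_1 + p_2·2·x_1 = m, so (p_1 + 2·p_2)·x_1 = m.
Demand: x_1*(p_1,p_2,m) = m/(p_1 + 2·p_2), x_2* = 2·m/(p_1 + 2·p_2).
Here 12 + 2·12 = 36, giving x_1* = 3.9444 and x_2* = 7.8889.

x_1* = 3.9444, x_2* = 7.8889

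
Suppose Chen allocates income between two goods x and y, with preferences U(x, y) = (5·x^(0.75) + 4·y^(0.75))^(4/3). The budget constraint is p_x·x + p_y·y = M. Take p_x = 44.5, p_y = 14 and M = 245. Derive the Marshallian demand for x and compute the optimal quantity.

Numerically y/x = 41.81074, so x* = 245/(44.5 + 14·41.81074) = 0.389.

x* = 0.389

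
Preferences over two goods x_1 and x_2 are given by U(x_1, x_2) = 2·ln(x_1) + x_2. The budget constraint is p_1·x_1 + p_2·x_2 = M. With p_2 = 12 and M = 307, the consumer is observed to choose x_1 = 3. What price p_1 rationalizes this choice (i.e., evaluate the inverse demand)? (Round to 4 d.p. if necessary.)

MU_x_1 = 2/x_1, MU_x_2 = 1. Tangency: 2/x_1 = p_1/p_2.
So x_1*(p_1,p_2) = 2·p_2/p_1, independent of income; and x_2* = (M − 2·p_2)/p_2.
Set x_1* = 3 in the demand function and solve for p_1: p_1 = 8.

p_1 = 8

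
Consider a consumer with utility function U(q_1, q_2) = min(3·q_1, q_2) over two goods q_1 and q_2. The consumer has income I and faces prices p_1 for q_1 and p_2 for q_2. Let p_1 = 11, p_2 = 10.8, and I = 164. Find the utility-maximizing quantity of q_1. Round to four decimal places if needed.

With perfect complements, no substitution: consume in ratio q_1:q_2 = 1:3.
Budget: p_1·q_1 + p_2·3·q_1 = I, so (p_1 + 3·p_2)·q_1 = I.
Demand: q_1*(p_1,p_2,I) = I/(p_1 + 3·p_2), q_2* = 3·I/(p_1 + 3·p_2).
Here 11 + 3·10.8 = 43.4, giving q_1* = 3.7788.

q_1* = 3.7788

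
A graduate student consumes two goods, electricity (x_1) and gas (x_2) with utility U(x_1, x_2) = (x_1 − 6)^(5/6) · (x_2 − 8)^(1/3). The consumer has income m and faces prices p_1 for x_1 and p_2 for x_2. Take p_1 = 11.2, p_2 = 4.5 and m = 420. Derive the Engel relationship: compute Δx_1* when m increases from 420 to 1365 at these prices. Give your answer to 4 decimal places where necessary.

Let x_1' = x_1−6, x_2' = x_2−8. MRS = (5/2)·x_2'/x_1' = p_1/p_2.
Substituting into the budget: x_1* = 6 + 5/7·(m − 6·p_1 − 8·p_2)/p_1, and x_2* = 8 + 2/7·(…)/p_2.
Discretionary income = 420 − 6·11.2 − 8·4.5 = 316.8; x_1* = 6 + 5/7·316.8/11.2 = 26.2041.
At m' = 1365: x_1* = 86.4719. Change: 86.4719 − 26.2041 = 60.2679.

Δx_1* = 60.2679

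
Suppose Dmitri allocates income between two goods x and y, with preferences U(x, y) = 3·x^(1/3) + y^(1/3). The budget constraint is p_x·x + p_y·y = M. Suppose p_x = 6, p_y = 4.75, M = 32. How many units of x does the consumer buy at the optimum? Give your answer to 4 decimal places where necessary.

From the CES first-order condition, 3·(y/x)^(2/3) = p_x/p_y.
Solve for the ratio: y/x = [(1/3)·p_x/p_y]^(1.5).
With the ratio pinned down, the budget gives x* = M/(p_x + p_y·(y/x)) and y* = (y/x)·x*.
Numerically y/x = 0.273215, so x* = 32/(6 + 4.75·0.273215) = 4.3849.

x* = 4.3849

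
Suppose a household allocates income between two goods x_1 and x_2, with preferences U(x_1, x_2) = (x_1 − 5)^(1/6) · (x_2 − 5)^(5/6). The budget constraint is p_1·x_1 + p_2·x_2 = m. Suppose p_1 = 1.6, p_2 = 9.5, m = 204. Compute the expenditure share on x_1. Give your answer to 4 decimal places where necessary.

This is Cobb-Douglas in (x_1−5, x_2−5): tangency gives 1/6·p_2·(x_2−5) = 5/6·p_1·(x_1−5).
Substituting into the budget: x_1* = 5 + 1/6·(m − 5·p_1 − 5·p_2)/p_1, and x_2* = 5 + 5/6·(…)/p_2.
Discretionary income = 204 − 5·1.6 − 5·9.5 = 148.5; x_1* = 5 + 1/6·148.5/1.6 = 20.4688; x_2* = 5 + 5/6·148.5/9.5 = 18.0263.
Expenditure on x_1: 1.6·20.4688 = 32.75; share = 0.1605.

share on x_1 = 0.1605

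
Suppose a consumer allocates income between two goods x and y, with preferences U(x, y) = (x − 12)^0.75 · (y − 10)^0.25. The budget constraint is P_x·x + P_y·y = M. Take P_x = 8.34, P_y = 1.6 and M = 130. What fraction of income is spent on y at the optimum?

share on y = 0.1498

MRS = 3·(y−10)/(x−12). Tangency with P_x/P_y gives y−10 = (1/3)·(P_x/P_y)·(x−12).
Substituting into the budget: x* = 12 + 0.75·(M − 12·P_x − 10·P_y)/P_x, and y* = 10 + 0.25·(…)/P_y.
Discretionary income = 130 − 12·8.34 − 10·1.6 = 13.92; x* = 12 + 0.75·13.92/8.34 = 13.2518; y* = 10 + 0.25·13.92/1.6 = 12.175.
Expenditure on y: 1.6·12.175 = 19.48; share = 0.1498.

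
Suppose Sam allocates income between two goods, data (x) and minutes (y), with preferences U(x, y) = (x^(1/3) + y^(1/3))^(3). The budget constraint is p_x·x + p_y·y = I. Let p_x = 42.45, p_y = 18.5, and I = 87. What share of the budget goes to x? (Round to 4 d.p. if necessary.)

share on x = 0.3976

MRS = MU_x/MU_y = (y/x)^(2/3). Set equal to p_x/p_y.
Hence y/x = (p_x/p_y)^(1/(2/3)), i.e. raised to the 1.5 power.
With the ratio pinned down, the budget gives x* = I/(p_x + p_y·(y/x)) and y* = (y/x)·x*.
Numerically y/x = 3.475833, so x* = 87/(42.45 + 18.5·3.475833) = 0.815 and y* = 3.475833·0.815 = 2.8327.
Expenditure on x: 42.45·0.815 = 34.5953; share = 0.3976.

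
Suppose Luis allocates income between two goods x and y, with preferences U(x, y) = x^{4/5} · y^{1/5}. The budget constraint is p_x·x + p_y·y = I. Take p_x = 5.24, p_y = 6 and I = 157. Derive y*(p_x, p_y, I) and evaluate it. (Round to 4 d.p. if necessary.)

y* = 5.2333

The MRS is 4·y/x. Set MRS = p_x/p_y.
Rearranging, p_y·y = (1/4)·p_x·x. Substituting into the budget gives p_x·x·(1 + (1/4)) = I.
Demand: x*(p_x,p_y,I) = 0.8·I/p_x and y* = 0.2·I/p_y.
At p_x=5.24, p_y=6, I=157: y* = 0.2·157/6 = 5.2333.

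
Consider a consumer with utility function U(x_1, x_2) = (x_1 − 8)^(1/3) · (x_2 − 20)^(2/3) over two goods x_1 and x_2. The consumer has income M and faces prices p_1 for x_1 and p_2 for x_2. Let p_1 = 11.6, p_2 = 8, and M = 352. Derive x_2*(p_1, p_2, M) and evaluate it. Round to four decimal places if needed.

MRS = (1/2)·(x_2−20)/(x_1−8). Tangency with p_1/p_2 gives x_2−20 = 2·(p_1/p_2)·(x_1−8).
After buying the subsistence bundle (8, 20), a share 1/3 of the remaining income goes to x_1: x_1* = 8 + 1/3·(M − 8p_1 − 20p_2)/p_1.
Discretionary income = 352 − 8·11.6 − 20·8 = 99.2; x_2* = 20 + 2/3·99.2/8 = 28.2667.

x_2* = 28.2667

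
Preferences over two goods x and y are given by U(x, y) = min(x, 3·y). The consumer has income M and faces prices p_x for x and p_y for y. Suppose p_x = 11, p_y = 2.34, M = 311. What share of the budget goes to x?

share on x = 0.9338

Here 3·11 + 2.34 = 35.34, giving x* = 26.4007 and y* = 8.8002.
Expenditure on x: 11·26.4007 = 290.4075; share = 0.9338.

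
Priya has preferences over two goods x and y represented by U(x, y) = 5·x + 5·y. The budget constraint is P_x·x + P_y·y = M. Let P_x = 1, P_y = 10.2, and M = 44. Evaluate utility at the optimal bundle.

Linear utility — the consumer picks whichever good has higher MU/price: 5/1 = 5 vs 5/10.2 = 0.4902.
x gives more utility per dollar, so spend all income on x: x* = M/P_x, y* = 0.
Numerically: x* = 44, y* = 0.
Utility at the optimum: U(44, 0) = 220.

V = 220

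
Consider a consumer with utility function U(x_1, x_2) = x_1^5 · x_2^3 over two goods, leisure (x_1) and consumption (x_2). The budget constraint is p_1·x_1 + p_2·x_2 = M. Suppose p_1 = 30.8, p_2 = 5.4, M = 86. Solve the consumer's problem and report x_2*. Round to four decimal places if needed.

x_2* = 5.9722

The MRS is (5/3)·x_2/x_1. Set MRS = p_1/p_2.
Rearranging, p_2·x_2 = (3/5)·p_1·x_1. Substituting into the budget gives p_1·x_1·(1 + (3/5)) = M.
Demand: x_1*(p_1,p_2,M) = 0.625·M/p_1 and x_2* = 0.375·M/p_2.
At p_1=30.8, p_2=5.4, M=86: x_2* = 0.375·86/5.4 = 5.9722.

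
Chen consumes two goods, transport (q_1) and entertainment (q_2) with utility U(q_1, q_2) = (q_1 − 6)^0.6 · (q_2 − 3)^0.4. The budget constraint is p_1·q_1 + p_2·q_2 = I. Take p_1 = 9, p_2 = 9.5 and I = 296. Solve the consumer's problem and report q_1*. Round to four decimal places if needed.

MRS = (3/2)·(q_2−3)/(q_1−6). Tangency with p_1/p_2 gives q_2−3 = (2/3)·(p_1/p_2)·(q_1−6).
After buying the subsistence bundle (6, 3), a share 0.6 of the remaining income goes to q_1: q_1* = 6 + 0.6·(I − 6p_1 − 3p_2)/p_1.
Discretionary income = 296 − 6·9 − 3·9.5 = 213.5; q_1* = 6 + 0.6·213.5/9 = 20.2333.

q_1* = 20.2333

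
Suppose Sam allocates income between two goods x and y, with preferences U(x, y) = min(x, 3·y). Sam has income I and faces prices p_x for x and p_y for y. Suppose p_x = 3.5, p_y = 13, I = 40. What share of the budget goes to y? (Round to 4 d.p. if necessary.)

Demand: x*(p_x,p_y,I) = 3·I/(3·p_x + p_y), y* = I/(3·p_x + p_y).
Here 3·3.5 + 13 = 23.5, giving x* = 5.1064 and y* = 1.7021.
Expenditure on y: 13·1.7021 = 22.1277; share = 0.5532.

share on y = 0.5532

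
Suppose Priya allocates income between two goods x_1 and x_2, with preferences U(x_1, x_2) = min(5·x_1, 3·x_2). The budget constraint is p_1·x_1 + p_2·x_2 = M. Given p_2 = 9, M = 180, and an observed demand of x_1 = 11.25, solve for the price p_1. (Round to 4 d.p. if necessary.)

With perfect complements, no substitution: consume in ratio x_1:x_2 = 3:5.
Budget: p_1·x_1 + p_2·(5/3)·x_1 = M, so (3·p_1 + 5·p_2)·x_1 = 3·M.
Demand: x_1*(p_1,p_2,M) = 3·M/(3·p_1 + 5·p_2), x_2* = 5·M/(3·p_1 + 5·p_2).
Set x_1* = 11.25 in the demand function and solve for p_1: p_1 = 1.

p_1 = 1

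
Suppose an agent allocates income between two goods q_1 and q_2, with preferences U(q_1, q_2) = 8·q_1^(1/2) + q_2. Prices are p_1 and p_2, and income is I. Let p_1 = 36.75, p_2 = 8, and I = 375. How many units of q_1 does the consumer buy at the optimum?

Set MRS = p_1/p_2: 4·q_1^(−1/2) = p_1/p_2.
Thus q_1* = (4·p_2/p_1)² — independent of I — with the rest of income spent on q_2.
Plugging in: q_1* = (4·8/36.75)² = 0.7582.

q_1* = 0.7582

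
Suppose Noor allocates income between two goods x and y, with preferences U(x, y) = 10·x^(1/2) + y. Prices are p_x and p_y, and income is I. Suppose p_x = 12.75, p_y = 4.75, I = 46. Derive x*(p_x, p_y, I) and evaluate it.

x* = 3.4698

Utility is quasi-linear in y; the FOC for x is 5/√x = p_x/p_y.
Thus x* = (5·p_y/p_x)² — independent of I — with the rest of income spent on y.
Plugging in: x* = (5·4.75/12.75)² = 3.4698.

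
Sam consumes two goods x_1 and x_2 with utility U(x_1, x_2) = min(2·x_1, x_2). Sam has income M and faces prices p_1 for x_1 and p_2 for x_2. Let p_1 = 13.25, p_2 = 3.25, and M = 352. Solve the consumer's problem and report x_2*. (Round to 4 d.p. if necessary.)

Leontief preferences: the optimum is at the kink where x_1/1 = x_2/2, i.e. x_2 = 2·x_1.
Budget: p_1·x_1 + p_2·2·x_1 = M, so (p_1 + 2·p_2)·x_1 = M.
Demand: x_1*(p_1,p_2,M) = M/(p_1 + 2·p_2), x_2* = 2·M/(p_1 + 2·p_2).
Here 13.25 + 2·3.25 = 19.75, giving x_2* = 35.6456.

x_2* = 35.6456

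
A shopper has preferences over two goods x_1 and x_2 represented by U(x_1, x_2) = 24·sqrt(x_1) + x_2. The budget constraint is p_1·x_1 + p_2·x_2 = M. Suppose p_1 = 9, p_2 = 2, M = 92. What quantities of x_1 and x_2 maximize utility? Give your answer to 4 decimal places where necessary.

MU_x_1 = 12/√x_1, MU_x_2 = 1. Tangency: 12/√x_1 = p_1/p_2.
Solve: √x_1 = 12·p_2/p_1, so x_1*(p_1,p_2) = (12·p_2/p_1)², and x_2* = (M − p_1·x_1*)/p_2.
Plugging in: x_1* = (12·2/9)² = 7.1111, x_2* = 14.

x_1* = 7.1111, x_2* = 14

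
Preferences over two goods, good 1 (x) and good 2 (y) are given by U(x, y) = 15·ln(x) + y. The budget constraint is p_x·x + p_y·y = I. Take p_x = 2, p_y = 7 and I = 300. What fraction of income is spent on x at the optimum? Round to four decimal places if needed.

share on x = 0.35

MU_x = 15/x, MU_y = 1. Tangency: 15/x = p_x/p_y.
So x*(p_x,p_y) = 15·p_y/p_x, independent of income; and y* = (I − 15·p_y)/p_y.
At the given prices: x* = 15·7/2 = 52.5, and y* = 27.8571.
Expenditure on x: 2·52.5 = 105; share = 0.35.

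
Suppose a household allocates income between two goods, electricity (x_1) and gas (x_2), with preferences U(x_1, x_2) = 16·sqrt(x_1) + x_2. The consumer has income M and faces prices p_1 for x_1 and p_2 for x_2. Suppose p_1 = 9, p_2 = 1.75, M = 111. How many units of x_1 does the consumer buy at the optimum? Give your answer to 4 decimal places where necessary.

x_1* = 2.4198

MU_x_1 = 8/√x_1, MU_x_2 = 1. Tangency: 8/√x_1 = p_1/p_2.
Thus x_1* = (8·p_2/p_1)² — independent of M — with the rest of income spent on x_2.
Plugging in: x_1* = (8·1.75/9)² = 2.4198.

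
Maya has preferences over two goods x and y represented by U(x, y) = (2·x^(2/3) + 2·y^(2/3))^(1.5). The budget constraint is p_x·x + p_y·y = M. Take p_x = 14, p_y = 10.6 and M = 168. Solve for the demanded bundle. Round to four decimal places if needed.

From the CES first-order condition, (y/x)^(1/3) = p_x/p_y.
Solve for the ratio: y/x = [p_x/p_y]^(3).
With the ratio pinned down, the budget gives x* = M/(p_x + p_y·(y/x)) and y* = (y/x)·x*.
Numerically y/x = 2.303915, so x* = 168/(14 + 10.6·2.303915) = 4.3726 and y* = 2.303915·4.3726 = 10.074.

x* = 4.3726, y* = 10.074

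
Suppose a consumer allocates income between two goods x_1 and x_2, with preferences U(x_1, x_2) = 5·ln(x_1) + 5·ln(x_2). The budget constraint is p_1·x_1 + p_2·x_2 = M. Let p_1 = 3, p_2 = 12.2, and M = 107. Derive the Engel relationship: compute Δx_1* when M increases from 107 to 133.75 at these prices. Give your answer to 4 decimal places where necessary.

Δx_1* = 4.4583

The MRS is x_2/x_1. Set MRS = p_1/p_2.
So 5·p_2·x_2 = 5·p_1·x_1; combined with the budget, a share 0.5 of income goes to x_1.
Demand: x_1*(p_1,p_2,M) = 0.5·M/p_1 and x_2* = 0.5·M/p_2.
At p_1=3, p_2=12.2, M=107: x_1* = 0.5·107/3 = 17.8333.
At M' = 133.75: x_1* = 22.2917. Change: 22.2917 − 17.8333 = 4.4583.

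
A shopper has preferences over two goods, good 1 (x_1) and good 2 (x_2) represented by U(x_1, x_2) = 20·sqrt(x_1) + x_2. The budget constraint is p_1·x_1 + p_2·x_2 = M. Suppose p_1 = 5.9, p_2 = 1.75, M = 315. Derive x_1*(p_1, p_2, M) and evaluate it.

Utility is quasi-linear in x_2; the FOC for x_1 is 10/√x_1 = p_1/p_2.
Solve: √x_1 = 10·p_2/p_1, so x_1*(p_1,p_2) = (10·p_2/p_1)², and x_2* = (M − p_1·x_1*)/p_2.
Plugging in: x_1* = (10·1.75/5.9)² = 8.7978.

x_1* = 8.7978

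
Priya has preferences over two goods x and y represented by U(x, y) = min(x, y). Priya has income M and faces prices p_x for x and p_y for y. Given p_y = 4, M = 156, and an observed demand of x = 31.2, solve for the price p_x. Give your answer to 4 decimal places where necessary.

p_x = 1

With perfect complements, no substitution: consume in ratio x:y = 1:1.
Budget: p_x·x + p_y·x = M, so (p_x + p_y)·x = M.
Demand: x*(p_x,p_y,M) = M/(p_x + p_y), y* = M/(p_x + p_y).
Set x* = 31.2 in the demand function and solve for p_x: p_x = 1.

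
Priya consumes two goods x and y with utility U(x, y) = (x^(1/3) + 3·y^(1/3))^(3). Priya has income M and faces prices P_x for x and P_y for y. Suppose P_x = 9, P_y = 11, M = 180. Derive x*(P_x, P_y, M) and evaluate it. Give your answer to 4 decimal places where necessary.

MRS = MU_x/MU_y = (1/3)·(y/x)^(2/3). Set equal to P_x/P_y.
Solve for the ratio: y/x = [3·P_x/P_y]^(1.5).
With the ratio pinned down, the budget gives x* = M/(P_x + P_y·(y/x)) and y* = (y/x)·x*.
Numerically y/x = 3.845534, so x* = 180/(9 + 11·3.845534) = 3.5087.

x* = 3.5087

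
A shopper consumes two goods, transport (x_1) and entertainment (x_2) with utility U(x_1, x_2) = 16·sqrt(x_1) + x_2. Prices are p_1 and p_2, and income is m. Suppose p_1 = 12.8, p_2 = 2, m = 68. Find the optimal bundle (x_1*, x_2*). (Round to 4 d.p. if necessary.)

Plugging in: x_1* = (8·2/12.8)² = 1.5625, x_2* = 24.

x_1* = 1.5625, x_2* = 24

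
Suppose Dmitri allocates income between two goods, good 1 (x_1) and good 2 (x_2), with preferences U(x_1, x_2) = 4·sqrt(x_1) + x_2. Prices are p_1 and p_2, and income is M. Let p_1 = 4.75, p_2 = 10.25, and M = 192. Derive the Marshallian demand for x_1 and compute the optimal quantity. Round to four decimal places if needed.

x_1* = 18.626

Thus x_1* = (2·p_2/p_1)² — independent of M — with the rest of income spent on x_2.
Plugging in: x_1* = (2·10.25/4.75)² = 18.626.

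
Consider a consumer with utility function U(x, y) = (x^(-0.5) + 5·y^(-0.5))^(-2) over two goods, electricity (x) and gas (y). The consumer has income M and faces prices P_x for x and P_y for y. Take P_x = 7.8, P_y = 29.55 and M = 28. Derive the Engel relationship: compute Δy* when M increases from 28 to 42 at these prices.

From the CES first-order condition, (1/5)·(y/x)^(1.5) = P_x/P_y.
Solve for the ratio: y/x = [5·P_x/P_y]^(2/3).
With the ratio pinned down, the budget gives x* = M/(P_x + P_y·(y/x)) and y* = (y/x)·x*.
Numerically y/x = 1.203201, so x* = 28/(7.8 + 29.55·1.203201) = 0.6458 and y* = 1.203201·0.6458 = 0.7771.
At M' = 42: y* = 1.1656. Change: 1.1656 − 0.7771 = 0.3885.

Δy* = 0.3885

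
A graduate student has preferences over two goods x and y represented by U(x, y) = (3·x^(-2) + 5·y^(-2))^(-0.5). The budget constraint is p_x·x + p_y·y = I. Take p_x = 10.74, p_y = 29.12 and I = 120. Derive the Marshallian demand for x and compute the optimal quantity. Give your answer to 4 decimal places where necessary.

x* = 3.3803

Substitute y = (y/x)·x into the budget: x* = I/(p_x + p_y·(y/x)).
Numerically y/x = 0.850264, so x* = 120/(10.74 + 29.12·0.850264) = 3.3803.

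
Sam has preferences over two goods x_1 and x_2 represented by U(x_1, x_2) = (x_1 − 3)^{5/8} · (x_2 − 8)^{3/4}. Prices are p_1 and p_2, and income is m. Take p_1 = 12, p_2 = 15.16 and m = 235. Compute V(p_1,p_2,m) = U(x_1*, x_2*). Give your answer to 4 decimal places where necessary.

This is Cobb-Douglas in (x_1−3, x_2−8): tangency gives 0.625·p_2·(x_2−8) = 0.75·p_1·(x_1−3).
Substituting into the budget: x_1* = 3 + 5/11·(m − 3·p_1 − 8·p_2)/p_1, and x_2* = 8 + 6/11·(…)/p_2.
Discretionary income = 235 − 3·12 − 8·15.16 = 77.72; x_1* = 3 + 5/11·77.72/12 = 5.9439; x_2* = 8 + 6/11·77.72/15.16 = 10.7964.
Utility at the optimum: U(5.9439, 10.7964) = 4.2464.

V = 4.2464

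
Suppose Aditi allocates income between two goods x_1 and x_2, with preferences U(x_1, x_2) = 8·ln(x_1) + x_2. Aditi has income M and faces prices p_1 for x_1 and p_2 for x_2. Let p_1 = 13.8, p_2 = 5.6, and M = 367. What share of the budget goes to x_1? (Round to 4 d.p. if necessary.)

Set MRS = p_1/p_2: (8/x_1)/1 = p_1/p_2.
So x_1*(p_1,p_2) = 8·p_2/p_1, independent of income; and x_2* = (M − 8·p_2)/p_2.
At the given prices: x_1* = 8·5.6/13.8 = 3.2464, and x_2* = 57.5357.
Expenditure on x_1: 13.8·3.2464 = 44.8; share = 0.1221.

share on x_1 = 0.1221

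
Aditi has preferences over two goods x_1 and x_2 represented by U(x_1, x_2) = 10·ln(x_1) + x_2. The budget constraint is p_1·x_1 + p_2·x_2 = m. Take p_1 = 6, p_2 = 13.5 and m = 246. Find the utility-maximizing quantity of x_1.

Set MRS = p_1/p_2: (10/x_1)/1 = p_1/p_2.
So x_1*(p_1,p_2) = 10·p_2/p_1, independent of income; and x_2* = (m − 10·p_2)/p_2.
At the given prices: x_1* = 10·13.5/6 = 22.5.

x_1* = 22.5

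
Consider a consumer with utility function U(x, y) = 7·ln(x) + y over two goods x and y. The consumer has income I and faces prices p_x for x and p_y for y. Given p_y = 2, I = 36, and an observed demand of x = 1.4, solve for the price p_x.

p_x = 10

MU_x = 7/x, MU_y = 1. Tangency: 7/x = p_x/p_y.
So x*(p_x,p_y) = 7·p_y/p_x, independent of income; and y* = (I − 7·p_y)/p_y.
Set x* = 1.4 in the demand function and solve for p_x: p_x = 10.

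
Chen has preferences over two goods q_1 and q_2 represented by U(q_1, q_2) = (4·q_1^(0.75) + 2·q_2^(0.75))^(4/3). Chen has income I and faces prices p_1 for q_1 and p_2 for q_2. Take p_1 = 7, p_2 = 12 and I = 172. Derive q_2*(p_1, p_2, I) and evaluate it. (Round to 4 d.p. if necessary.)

MU_q_1 ∝ 4·q_1^(-0.25), MU_q_2 ∝ 2·q_2^(-0.25), so MRS = 2·(q_2/q_1)^(0.25) = p_1/p_2.
Solve for the ratio: q_2/q_1 = [(1/2)·p_1/p_2]^(4).
With the ratio pinned down, the budget gives q_1* = I/(p_1 + p_2·(q_2/q_1)) and q_2* = (q_2/q_1)·q_1*.
Numerically q_2/q_1 = 0.007237, so q_1* = 172/(7 + 12·0.007237) = 24.2703 and q_2* = 0.007237·24.2703 = 0.1756.

q_2* = 0.1756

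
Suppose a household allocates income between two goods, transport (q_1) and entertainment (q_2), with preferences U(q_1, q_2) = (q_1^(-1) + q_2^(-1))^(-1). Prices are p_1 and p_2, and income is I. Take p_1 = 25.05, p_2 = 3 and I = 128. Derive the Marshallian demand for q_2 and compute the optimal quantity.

q_2* = 10.9693

MU_q_1 ∝ q_1^(-2), MU_q_2 ∝ q_2^(-2), so MRS = (q_2/q_1)^(2) = p_1/p_2.
Solve for the ratio: q_2/q_1 = [p_1/p_2]^(0.5).
Substitute q_2 = (q_2/q_1)·q_1 into the budget: q_1* = I/(p_1 + p_2·(q_2/q_1)).
Numerically q_2/q_1 = 2.889637, so q_1* = 128/(25.05 + 3·2.889637) = 3.7961 and q_2* = 2.889637·3.7961 = 10.9693.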